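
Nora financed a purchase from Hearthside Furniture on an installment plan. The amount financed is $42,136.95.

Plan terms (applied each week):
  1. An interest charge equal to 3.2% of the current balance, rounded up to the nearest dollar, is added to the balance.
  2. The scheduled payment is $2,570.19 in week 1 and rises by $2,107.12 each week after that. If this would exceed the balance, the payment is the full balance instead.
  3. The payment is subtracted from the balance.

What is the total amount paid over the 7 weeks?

$48,275.95

Week 1: opening $42,136.95; interest $1,349.00 → $43,485.95; payment $2,570.19; balance $40,915.76
Week 2: opening $40,915.76; interest $1,310.00 → $42,225.76; payment $4,677.31; balance $37,548.45
Week 3: opening $37,548.45; interest $1,202.00 → $38,750.45; payment $6,784.43; balance $31,966.02
Week 4: opening $31,966.02; interest $1,023.00 → $32,989.02; payment $8,891.55; balance $24,097.47
Week 5: opening $24,097.47; interest $772.00 → $24,869.47; payment $10,998.67; balance $13,870.80
Week 6: opening $13,870.80; interest $444.00 → $14,314.80; payment $13,105.79; balance $1,209.01
Week 7: opening $1,209.01; interest $39.00 → $1,248.01; payment $1,248.01; balance $0.00
Total paid: $48,275.95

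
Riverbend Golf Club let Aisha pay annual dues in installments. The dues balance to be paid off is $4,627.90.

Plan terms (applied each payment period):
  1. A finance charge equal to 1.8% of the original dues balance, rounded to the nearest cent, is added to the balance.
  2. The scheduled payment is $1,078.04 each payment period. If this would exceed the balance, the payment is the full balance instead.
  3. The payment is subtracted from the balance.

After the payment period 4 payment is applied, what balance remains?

Payment period 1: $4,627.90 +$83.30 interest = $4,711.20; pay $1,078.04 → $3,633.16
Payment period 2: $3,633.16 +$83.30 interest = $3,716.46; pay $1,078.04 → $2,638.42
Payment period 3: $2,638.42 +$83.30 interest = $2,721.72; pay $1,078.04 → $1,643.68
Payment period 4: $1,643.68 +$83.30 interest = $1,726.98; pay $1,078.04 → $648.94

$648.94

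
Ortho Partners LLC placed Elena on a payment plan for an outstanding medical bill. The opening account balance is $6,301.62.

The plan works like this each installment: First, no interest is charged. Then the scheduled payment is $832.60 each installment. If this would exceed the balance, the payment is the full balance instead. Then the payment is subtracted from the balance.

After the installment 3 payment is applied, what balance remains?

Installment 1: $6,301.62 − $832.60 → $5,469.02
Installment 2: $5,469.02 − $832.60 → $4,636.42
Installment 3: $4,636.42 − $832.60 → $3,803.82

$3,803.82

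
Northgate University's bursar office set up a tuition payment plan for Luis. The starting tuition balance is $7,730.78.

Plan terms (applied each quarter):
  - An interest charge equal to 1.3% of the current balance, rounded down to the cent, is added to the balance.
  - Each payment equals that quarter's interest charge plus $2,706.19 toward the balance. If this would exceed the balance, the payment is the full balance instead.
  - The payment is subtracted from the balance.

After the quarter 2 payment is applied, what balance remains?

$2,318.40

Quarter 1: opening $7,730.78; interest $100.50 → $7,831.28; payment $2,806.69; balance $5,024.59
Quarter 2: opening $5,024.59; interest $65.31 → $5,089.90; payment $2,771.50; balance $2,318.40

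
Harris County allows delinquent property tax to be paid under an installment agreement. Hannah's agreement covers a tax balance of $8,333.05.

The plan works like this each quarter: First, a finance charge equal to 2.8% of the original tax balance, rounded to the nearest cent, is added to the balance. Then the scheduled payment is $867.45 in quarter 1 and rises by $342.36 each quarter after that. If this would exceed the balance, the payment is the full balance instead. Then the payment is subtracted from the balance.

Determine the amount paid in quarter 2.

$1,209.81

Quarter 1: opening $8,333.05; interest $233.33 → $8,566.38; payment $867.45; balance $7,698.93
Quarter 2: opening $7,698.93; interest $233.33 → $7,932.26; payment $1,209.81; balance $6,722.45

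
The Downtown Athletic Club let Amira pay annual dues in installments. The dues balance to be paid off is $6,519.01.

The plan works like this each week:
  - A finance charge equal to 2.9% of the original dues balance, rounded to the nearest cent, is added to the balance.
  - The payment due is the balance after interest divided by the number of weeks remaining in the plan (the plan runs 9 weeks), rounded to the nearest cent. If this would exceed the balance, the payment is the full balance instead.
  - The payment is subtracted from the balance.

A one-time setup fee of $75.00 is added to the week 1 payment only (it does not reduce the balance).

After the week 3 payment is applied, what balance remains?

$4,775.87

Week 1: $6,519.01 +$189.05 interest = $6,708.06; pay $745.34 (+ $75.00 fee) → $5,962.72
Week 2: $5,962.72 +$189.05 interest = $6,151.77; pay $768.97 → $5,382.80
Week 3: $5,382.80 +$189.05 interest = $5,571.85; pay $795.98 → $4,775.87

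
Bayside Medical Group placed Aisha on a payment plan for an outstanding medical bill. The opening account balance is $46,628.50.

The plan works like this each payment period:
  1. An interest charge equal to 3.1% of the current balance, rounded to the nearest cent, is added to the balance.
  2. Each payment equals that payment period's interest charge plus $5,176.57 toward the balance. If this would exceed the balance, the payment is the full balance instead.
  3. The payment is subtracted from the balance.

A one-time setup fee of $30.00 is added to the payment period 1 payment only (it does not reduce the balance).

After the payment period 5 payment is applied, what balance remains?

$20,745.65

Payment period 1: opening $46,628.50; interest $1,445.48 → $48,073.98; payment $6,622.05 (+ $30.00 fee); balance $41,451.93
Payment period 2: opening $41,451.93; interest $1,285.01 → $42,736.94; payment $6,461.58; balance $36,275.36
Payment period 3: opening $36,275.36; interest $1,124.54 → $37,399.90; payment $6,301.11; balance $31,098.79
Payment period 4: opening $31,098.79; interest $964.06 → $32,062.85; payment $6,140.63; balance $25,922.22
Payment period 5: opening $25,922.22; interest $803.59 → $26,725.81; payment $5,980.16; balance $20,745.65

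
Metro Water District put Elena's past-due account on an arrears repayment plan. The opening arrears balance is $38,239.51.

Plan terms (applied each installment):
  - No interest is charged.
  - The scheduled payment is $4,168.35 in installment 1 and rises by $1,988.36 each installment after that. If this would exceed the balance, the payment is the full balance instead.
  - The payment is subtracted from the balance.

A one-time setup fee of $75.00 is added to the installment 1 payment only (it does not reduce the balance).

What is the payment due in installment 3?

$8,145.07

Installment 1: $38,239.51 − $4,168.35 (+ $75.00 fee) → $34,071.16
Installment 2: $34,071.16 − $6,156.71 → $27,914.45
Installment 3: $27,914.45 − $8,145.07 → $19,769.38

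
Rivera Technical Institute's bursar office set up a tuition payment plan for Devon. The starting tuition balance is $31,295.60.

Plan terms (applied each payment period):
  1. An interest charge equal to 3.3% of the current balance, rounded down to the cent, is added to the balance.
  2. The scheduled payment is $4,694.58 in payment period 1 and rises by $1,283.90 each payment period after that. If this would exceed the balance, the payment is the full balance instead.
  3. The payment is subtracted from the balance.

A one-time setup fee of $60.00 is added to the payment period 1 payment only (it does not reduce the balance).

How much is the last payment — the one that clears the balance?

Payment period 1: $31,295.60 +$1,032.75 interest = $32,328.35; pay $4,694.58 (+ $60.00 fee) → $27,633.77
Payment period 2: $27,633.77 +$911.91 interest = $28,545.68; pay $5,978.48 → $22,567.20
Payment period 3: $22,567.20 +$744.71 interest = $23,311.91; pay $7,262.38 → $16,049.53
Payment period 4: $16,049.53 +$529.63 interest = $16,579.16; pay $8,546.28 → $8,032.88
Payment period 5: $8,032.88 +$265.08 interest = $8,297.96; pay $8,297.96 → $0.00

$8,297.96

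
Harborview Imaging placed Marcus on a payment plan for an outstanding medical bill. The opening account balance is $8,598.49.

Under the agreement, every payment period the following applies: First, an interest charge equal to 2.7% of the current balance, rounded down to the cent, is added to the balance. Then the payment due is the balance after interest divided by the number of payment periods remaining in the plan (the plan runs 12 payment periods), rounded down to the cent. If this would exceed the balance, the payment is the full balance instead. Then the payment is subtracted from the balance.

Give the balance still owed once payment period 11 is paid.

Payment period 1: $8,598.49 +$232.15 interest = $8,830.64; pay $735.88 → $8,094.76
Payment period 2: $8,094.76 +$218.55 interest = $8,313.31; pay $755.75 → $7,557.56
Payment period 3: $7,557.56 +$204.05 interest = $7,761.61; pay $776.16 → $6,985.45
Payment period 4: $6,985.45 +$188.60 interest = $7,174.05; pay $797.11 → $6,376.94
Payment period 5: $6,376.94 +$172.17 interest = $6,549.11; pay $818.63 → $5,730.48
Payment period 6: $5,730.48 +$154.72 interest = $5,885.20; pay $840.74 → $5,044.46
Payment period 7: $5,044.46 +$136.20 interest = $5,180.66; pay $863.44 → $4,317.22
Payment period 8: $4,317.22 +$116.56 interest = $4,433.78; pay $886.75 → $3,547.03
Payment period 9: $3,547.03 +$95.76 interest = $3,642.79; pay $910.69 → $2,732.10
Payment period 10: $2,732.10 +$73.76 interest = $2,805.86; pay $935.28 → $1,870.58
Payment period 11: $1,870.58 +$50.50 interest = $1,921.08; pay $960.54 → $960.54

$960.54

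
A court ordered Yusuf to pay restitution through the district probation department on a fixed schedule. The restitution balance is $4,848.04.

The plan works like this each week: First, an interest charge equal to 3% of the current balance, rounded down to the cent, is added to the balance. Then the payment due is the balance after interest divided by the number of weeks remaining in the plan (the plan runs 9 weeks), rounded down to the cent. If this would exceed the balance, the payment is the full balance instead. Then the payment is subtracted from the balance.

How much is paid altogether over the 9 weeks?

$5,636.55

Week 1: opening $4,848.04; interest $145.44 → $4,993.48; payment $554.83; balance $4,438.65
Week 2: opening $4,438.65; interest $133.15 → $4,571.80; payment $571.47; balance $4,000.33
Week 3: opening $4,000.33; interest $120.00 → $4,120.33; payment $588.61; balance $3,531.72
Week 4: opening $3,531.72; interest $105.95 → $3,637.67; payment $606.27; balance $3,031.40
Week 5: opening $3,031.40; interest $90.94 → $3,122.34; payment $624.46; balance $2,497.88
Week 6: opening $2,497.88; interest $74.93 → $2,572.81; payment $643.20; balance $1,929.61
Week 7: opening $1,929.61; interest $57.88 → $1,987.49; payment $662.49; balance $1,325.00
Week 8: opening $1,325.00; interest $39.75 → $1,364.75; payment $682.37; balance $682.38
Week 9: opening $682.38; interest $20.47 → $702.85; payment $702.85; balance $0.00
Total paid: $5,636.55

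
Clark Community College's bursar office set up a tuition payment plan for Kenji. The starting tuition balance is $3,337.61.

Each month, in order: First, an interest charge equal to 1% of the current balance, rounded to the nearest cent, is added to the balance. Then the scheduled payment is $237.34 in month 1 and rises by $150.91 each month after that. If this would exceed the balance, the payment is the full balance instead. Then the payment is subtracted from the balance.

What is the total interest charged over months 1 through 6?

Month 1: $3,337.61 +$33.38 interest = $3,370.99; pay $237.34 → $3,133.65
Month 2: $3,133.65 +$31.34 interest = $3,164.99; pay $388.25 → $2,776.74
Month 3: $2,776.74 +$27.77 interest = $2,804.51; pay $539.16 → $2,265.35
Month 4: $2,265.35 +$22.65 interest = $2,288.00; pay $690.07 → $1,597.93
Month 5: $1,597.93 +$15.98 interest = $1,613.91; pay $840.98 → $772.93
Month 6: $772.93 +$7.73 interest = $780.66; pay $780.66 → $0.00
Total interest: $33.38 + $31.34 + $27.77 + $22.65 + $15.98 + $7.73 = $138.85

$138.85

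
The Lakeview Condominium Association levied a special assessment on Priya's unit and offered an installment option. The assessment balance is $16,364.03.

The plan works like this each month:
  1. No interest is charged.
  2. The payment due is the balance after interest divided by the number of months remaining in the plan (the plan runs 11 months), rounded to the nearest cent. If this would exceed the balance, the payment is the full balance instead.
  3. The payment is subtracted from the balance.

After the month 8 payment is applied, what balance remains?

$4,462.91

Month 1: opening $16,364.03; payment $1,487.64; balance $14,876.39
Month 2: opening $14,876.39; payment $1,487.64; balance $13,388.75
Month 3: opening $13,388.75; payment $1,487.64; balance $11,901.11
Month 4: opening $11,901.11; payment $1,487.64; balance $10,413.47
Month 5: opening $10,413.47; payment $1,487.64; balance $8,925.83
Month 6: opening $8,925.83; payment $1,487.64; balance $7,438.19
Month 7: opening $7,438.19; payment $1,487.64; balance $5,950.55
Month 8: opening $5,950.55; payment $1,487.64; balance $4,462.91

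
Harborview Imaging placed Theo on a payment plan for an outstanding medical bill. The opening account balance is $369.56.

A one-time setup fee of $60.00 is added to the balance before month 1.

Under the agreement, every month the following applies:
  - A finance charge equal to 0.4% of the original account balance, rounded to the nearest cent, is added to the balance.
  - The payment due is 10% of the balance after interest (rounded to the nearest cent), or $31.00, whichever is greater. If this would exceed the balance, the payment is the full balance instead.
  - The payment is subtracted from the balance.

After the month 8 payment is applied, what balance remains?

$168.34

Month 1: opening $429.56; interest $1.48 → $431.04; payment $43.10; balance $387.94
Month 2: opening $387.94; interest $1.48 → $389.42; payment $38.94; balance $350.48
Month 3: opening $350.48; interest $1.48 → $351.96; payment $35.20; balance $316.76
Month 4: opening $316.76; interest $1.48 → $318.24; payment $31.82; balance $286.42
Month 5: opening $286.42; interest $1.48 → $287.90; payment $31.00; balance $256.90
Month 6: opening $256.90; interest $1.48 → $258.38; payment $31.00; balance $227.38
Month 7: opening $227.38; interest $1.48 → $228.86; payment $31.00; balance $197.86
Month 8: opening $197.86; interest $1.48 → $199.34; payment $31.00; balance $168.34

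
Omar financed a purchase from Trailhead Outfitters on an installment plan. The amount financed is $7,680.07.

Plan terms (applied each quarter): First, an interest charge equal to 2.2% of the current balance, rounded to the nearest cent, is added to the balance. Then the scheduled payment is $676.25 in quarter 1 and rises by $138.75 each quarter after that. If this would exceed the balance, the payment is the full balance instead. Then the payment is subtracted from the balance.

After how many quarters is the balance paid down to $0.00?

Quarter 1: $7,680.07 +$168.96 interest = $7,849.03; pay $676.25 → $7,172.78
Quarter 2: $7,172.78 +$157.80 interest = $7,330.58; pay $815.00 → $6,515.58
Quarter 3: $6,515.58 +$143.34 interest = $6,658.92; pay $953.75 → $5,705.17
Quarter 4: $5,705.17 +$125.51 interest = $5,830.68; pay $1,092.50 → $4,738.18
Quarter 5: $4,738.18 +$104.24 interest = $4,842.42; pay $1,231.25 → $3,611.17
Quarter 6: $3,611.17 +$79.45 interest = $3,690.62; pay $1,370.00 → $2,320.62
Quarter 7: $2,320.62 +$51.05 interest = $2,371.67; pay $1,508.75 → $862.92
Quarter 8: $862.92 +$18.98 interest = $881.90; pay $881.90 → $0.00
Balance reaches $0.00 in quarter 8.

8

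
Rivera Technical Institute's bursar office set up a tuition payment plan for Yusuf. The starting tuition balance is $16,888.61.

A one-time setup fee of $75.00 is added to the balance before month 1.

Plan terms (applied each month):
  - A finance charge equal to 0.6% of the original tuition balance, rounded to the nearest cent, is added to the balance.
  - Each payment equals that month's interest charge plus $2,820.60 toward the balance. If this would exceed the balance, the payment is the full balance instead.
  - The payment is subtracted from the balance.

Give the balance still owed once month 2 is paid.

# | Opening | Interest | Payment | End bal
1 | $16,963.61 | $101.33 | $2,921.93 | $14,143.01
2 | $14,143.01 | $101.33 | $2,921.93 | $11,322.41

$11,322.41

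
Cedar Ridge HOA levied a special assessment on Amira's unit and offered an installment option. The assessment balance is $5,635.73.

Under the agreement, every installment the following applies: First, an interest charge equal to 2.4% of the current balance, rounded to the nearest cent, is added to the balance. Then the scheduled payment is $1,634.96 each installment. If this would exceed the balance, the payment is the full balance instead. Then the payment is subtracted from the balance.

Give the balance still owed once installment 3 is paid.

$1,027.78

Installment 1: opening $5,635.73; interest $135.26 → $5,770.99; payment $1,634.96; balance $4,136.03
Installment 2: opening $4,136.03; interest $99.26 → $4,235.29; payment $1,634.96; balance $2,600.33
Installment 3: opening $2,600.33; interest $62.41 → $2,662.74; payment $1,634.96; balance $1,027.78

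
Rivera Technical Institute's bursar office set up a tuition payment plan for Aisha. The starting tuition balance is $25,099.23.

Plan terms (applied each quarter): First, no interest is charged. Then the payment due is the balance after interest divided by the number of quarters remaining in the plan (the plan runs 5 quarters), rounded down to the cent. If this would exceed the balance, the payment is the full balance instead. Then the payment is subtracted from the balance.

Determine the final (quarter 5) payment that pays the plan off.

$5,019.85

# | Opening | Payment | End bal
1 | $25,099.23 | $5,019.84 | $20,079.39
2 | $20,079.39 | $5,019.84 | $15,059.55
3 | $15,059.55 | $5,019.85 | $10,039.70
4 | $10,039.70 | $5,019.85 | $5,019.85
5 | $5,019.85 | $5,019.85 | $0.00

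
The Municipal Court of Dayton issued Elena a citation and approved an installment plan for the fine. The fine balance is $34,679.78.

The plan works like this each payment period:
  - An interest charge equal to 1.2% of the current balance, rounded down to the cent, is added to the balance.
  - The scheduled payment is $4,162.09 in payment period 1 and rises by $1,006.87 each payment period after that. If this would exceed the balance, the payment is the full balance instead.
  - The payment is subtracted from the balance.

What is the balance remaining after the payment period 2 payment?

$26,136.08

Payment period 1: $34,679.78 +$416.15 interest = $35,095.93; pay $4,162.09 → $30,933.84
Payment period 2: $30,933.84 +$371.20 interest = $31,305.04; pay $5,168.96 → $26,136.08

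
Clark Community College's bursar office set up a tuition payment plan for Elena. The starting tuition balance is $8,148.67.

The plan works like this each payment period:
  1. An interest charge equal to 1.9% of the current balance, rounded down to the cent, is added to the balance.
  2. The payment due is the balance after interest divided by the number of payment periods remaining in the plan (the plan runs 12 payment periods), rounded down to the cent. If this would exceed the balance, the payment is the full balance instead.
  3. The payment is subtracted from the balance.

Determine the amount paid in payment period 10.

Payment period 1: opening $8,148.67; interest $154.82 → $8,303.49; payment $691.95; balance $7,611.54
Payment period 2: opening $7,611.54; interest $144.61 → $7,756.15; payment $705.10; balance $7,051.05
Payment period 3: opening $7,051.05; interest $133.96 → $7,185.01; payment $718.50; balance $6,466.51
Payment period 4: opening $6,466.51; interest $122.86 → $6,589.37; payment $732.15; balance $5,857.22
Payment period 5: opening $5,857.22; interest $111.28 → $5,968.50; payment $746.06; balance $5,222.44
Payment period 6: opening $5,222.44; interest $99.22 → $5,321.66; payment $760.23; balance $4,561.43
Payment period 7: opening $4,561.43; interest $86.66 → $4,648.09; payment $774.68; balance $3,873.41
Payment period 8: opening $3,873.41; interest $73.59 → $3,947.00; payment $789.40; balance $3,157.60
Payment period 9: opening $3,157.60; interest $59.99 → $3,217.59; payment $804.39; balance $2,413.20
Payment period 10: opening $2,413.20; interest $45.85 → $2,459.05; payment $819.68; balance $1,639.37

$819.68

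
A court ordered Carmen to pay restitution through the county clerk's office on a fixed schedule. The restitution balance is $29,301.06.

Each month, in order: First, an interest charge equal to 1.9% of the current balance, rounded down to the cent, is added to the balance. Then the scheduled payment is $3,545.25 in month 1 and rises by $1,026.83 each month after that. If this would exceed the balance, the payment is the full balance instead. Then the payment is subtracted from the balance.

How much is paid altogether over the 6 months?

Month 1: $29,301.06 +$556.72 interest = $29,857.78; pay $3,545.25 → $26,312.53
Month 2: $26,312.53 +$499.93 interest = $26,812.46; pay $4,572.08 → $22,240.38
Month 3: $22,240.38 +$422.56 interest = $22,662.94; pay $5,598.91 → $17,064.03
Month 4: $17,064.03 +$324.21 interest = $17,388.24; pay $6,625.74 → $10,762.50
Month 5: $10,762.50 +$204.48 interest = $10,966.98; pay $7,652.57 → $3,314.41
Month 6: $3,314.41 +$62.97 interest = $3,377.38; pay $3,377.38 → $0.00
Total paid: $31,371.93

$31,371.93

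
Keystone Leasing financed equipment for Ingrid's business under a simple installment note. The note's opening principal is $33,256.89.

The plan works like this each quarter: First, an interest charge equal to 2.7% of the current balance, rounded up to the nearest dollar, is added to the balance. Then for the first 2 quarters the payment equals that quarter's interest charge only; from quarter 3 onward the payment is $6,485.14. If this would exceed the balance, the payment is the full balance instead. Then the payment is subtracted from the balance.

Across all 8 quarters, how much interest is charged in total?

$4,841.00

Quarter 1: $33,256.89 +$898.00 interest = $34,154.89; pay $898.00 → $33,256.89
Quarter 2: $33,256.89 +$898.00 interest = $34,154.89; pay $898.00 → $33,256.89
Quarter 3: $33,256.89 +$898.00 interest = $34,154.89; pay $6,485.14 → $27,669.75
Quarter 4: $27,669.75 +$748.00 interest = $28,417.75; pay $6,485.14 → $21,932.61
Quarter 5: $21,932.61 +$593.00 interest = $22,525.61; pay $6,485.14 → $16,040.47
Quarter 6: $16,040.47 +$434.00 interest = $16,474.47; pay $6,485.14 → $9,989.33
Quarter 7: $9,989.33 +$270.00 interest = $10,259.33; pay $6,485.14 → $3,774.19
Quarter 8: $3,774.19 +$102.00 interest = $3,876.19; pay $3,876.19 → $0.00
Total interest: $898.00 + $898.00 + $898.00 + $748.00 + $593.00 + $434.00 + $270.00 + $102.00 = $4,841.00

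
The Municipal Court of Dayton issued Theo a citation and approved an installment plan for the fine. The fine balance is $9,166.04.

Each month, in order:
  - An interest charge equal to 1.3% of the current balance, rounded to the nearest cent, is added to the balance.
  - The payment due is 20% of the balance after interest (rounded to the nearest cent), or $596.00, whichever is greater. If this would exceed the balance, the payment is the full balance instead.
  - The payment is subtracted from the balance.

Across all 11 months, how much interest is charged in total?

Month 1: opening $9,166.04; interest $119.16 → $9,285.20; payment $1,857.04; balance $7,428.16
Month 2: opening $7,428.16; interest $96.57 → $7,524.73; payment $1,504.95; balance $6,019.78
Month 3: opening $6,019.78; interest $78.26 → $6,098.04; payment $1,219.61; balance $4,878.43
Month 4: opening $4,878.43; interest $63.42 → $4,941.85; payment $988.37; balance $3,953.48
Month 5: opening $3,953.48; interest $51.40 → $4,004.88; payment $800.98; balance $3,203.90
Month 6: opening $3,203.90; interest $41.65 → $3,245.55; payment $649.11; balance $2,596.44
Month 7: opening $2,596.44; interest $33.75 → $2,630.19; payment $596.00; balance $2,034.19
Month 8: opening $2,034.19; interest $26.44 → $2,060.63; payment $596.00; balance $1,464.63
Month 9: opening $1,464.63; interest $19.04 → $1,483.67; payment $596.00; balance $887.67
Month 10: opening $887.67; interest $11.54 → $899.21; payment $596.00; balance $303.21
Month 11: opening $303.21; interest $3.94 → $307.15; payment $307.15; balance $0.00
Total interest: $119.16 + $96.57 + $78.26 + $63.42 + $51.40 + $41.65 + $33.75 + $26.44 + $19.04 + $11.54 + $3.94 = $545.17

$545.17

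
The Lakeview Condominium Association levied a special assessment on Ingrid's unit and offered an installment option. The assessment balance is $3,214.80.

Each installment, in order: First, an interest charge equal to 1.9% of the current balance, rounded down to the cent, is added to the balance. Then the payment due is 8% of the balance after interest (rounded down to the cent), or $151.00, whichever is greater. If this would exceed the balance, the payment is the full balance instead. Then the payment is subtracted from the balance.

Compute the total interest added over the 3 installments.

$172.02

Installment 1: $3,214.80 +$61.08 interest = $3,275.88; pay $262.07 → $3,013.81
Installment 2: $3,013.81 +$57.26 interest = $3,071.07; pay $245.68 → $2,825.39
Installment 3: $2,825.39 +$53.68 interest = $2,879.07; pay $230.32 → $2,648.75
Total interest: $61.08 + $57.26 + $53.68 = $172.02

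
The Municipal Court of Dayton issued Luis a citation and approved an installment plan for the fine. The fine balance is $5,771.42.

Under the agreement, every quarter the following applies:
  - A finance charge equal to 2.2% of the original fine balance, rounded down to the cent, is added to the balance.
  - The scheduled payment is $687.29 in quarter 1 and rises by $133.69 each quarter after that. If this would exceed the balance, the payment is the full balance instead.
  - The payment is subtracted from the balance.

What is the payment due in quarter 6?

$1,355.74

Quarter 1: $5,771.42 +$126.97 interest = $5,898.39; pay $687.29 → $5,211.10
Quarter 2: $5,211.10 +$126.97 interest = $5,338.07; pay $820.98 → $4,517.09
Quarter 3: $4,517.09 +$126.97 interest = $4,644.06; pay $954.67 → $3,689.39
Quarter 4: $3,689.39 +$126.97 interest = $3,816.36; pay $1,088.36 → $2,728.00
Quarter 5: $2,728.00 +$126.97 interest = $2,854.97; pay $1,222.05 → $1,632.92
Quarter 6: $1,632.92 +$126.97 interest = $1,759.89; pay $1,355.74 → $404.15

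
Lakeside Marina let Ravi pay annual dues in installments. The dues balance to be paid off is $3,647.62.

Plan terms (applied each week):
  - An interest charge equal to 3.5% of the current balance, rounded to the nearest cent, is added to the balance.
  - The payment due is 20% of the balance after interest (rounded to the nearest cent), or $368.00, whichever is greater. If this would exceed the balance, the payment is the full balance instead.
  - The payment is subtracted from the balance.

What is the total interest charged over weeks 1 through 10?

# | Opening | Interest | Payment | End bal
1 | $3,647.62 | $127.67 | $755.06 | $3,020.23
2 | $3,020.23 | $105.71 | $625.19 | $2,500.75
3 | $2,500.75 | $87.53 | $517.66 | $2,070.62
4 | $2,070.62 | $72.47 | $428.62 | $1,714.47
5 | $1,714.47 | $60.01 | $368.00 | $1,406.48
6 | $1,406.48 | $49.23 | $368.00 | $1,087.71
7 | $1,087.71 | $38.07 | $368.00 | $757.78
8 | $757.78 | $26.52 | $368.00 | $416.30
9 | $416.30 | $14.57 | $368.00 | $62.87
10 | $62.87 | $2.20 | $65.07 | $0.00
Total interest: $127.67 + $105.71 + $87.53 + $72.47 + $60.01 + $49.23 + $38.07 + $26.52 + $14.57 + $2.20 = $583.98

$583.98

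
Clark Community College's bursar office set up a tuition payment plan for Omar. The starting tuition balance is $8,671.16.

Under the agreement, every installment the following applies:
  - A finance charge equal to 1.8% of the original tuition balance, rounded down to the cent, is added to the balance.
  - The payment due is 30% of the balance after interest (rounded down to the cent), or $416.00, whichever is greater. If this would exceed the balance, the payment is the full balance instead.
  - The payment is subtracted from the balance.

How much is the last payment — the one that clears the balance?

$164.72

Installment 1: opening $8,671.16; interest $156.08 → $8,827.24; payment $2,648.17; balance $6,179.07
Installment 2: opening $6,179.07; interest $156.08 → $6,335.15; payment $1,900.54; balance $4,434.61
Installment 3: opening $4,434.61; interest $156.08 → $4,590.69; payment $1,377.20; balance $3,213.49
Installment 4: opening $3,213.49; interest $156.08 → $3,369.57; payment $1,010.87; balance $2,358.70
Installment 5: opening $2,358.70; interest $156.08 → $2,514.78; payment $754.43; balance $1,760.35
Installment 6: opening $1,760.35; interest $156.08 → $1,916.43; payment $574.92; balance $1,341.51
Installment 7: opening $1,341.51; interest $156.08 → $1,497.59; payment $449.27; balance $1,048.32
Installment 8: opening $1,048.32; interest $156.08 → $1,204.40; payment $416.00; balance $788.40
Installment 9: opening $788.40; interest $156.08 → $944.48; payment $416.00; balance $528.48
Installment 10: opening $528.48; interest $156.08 → $684.56; payment $416.00; balance $268.56
Installment 11: opening $268.56; interest $156.08 → $424.64; payment $416.00; balance $8.64
Installment 12: opening $8.64; interest $156.08 → $164.72; payment $164.72; balance $0.00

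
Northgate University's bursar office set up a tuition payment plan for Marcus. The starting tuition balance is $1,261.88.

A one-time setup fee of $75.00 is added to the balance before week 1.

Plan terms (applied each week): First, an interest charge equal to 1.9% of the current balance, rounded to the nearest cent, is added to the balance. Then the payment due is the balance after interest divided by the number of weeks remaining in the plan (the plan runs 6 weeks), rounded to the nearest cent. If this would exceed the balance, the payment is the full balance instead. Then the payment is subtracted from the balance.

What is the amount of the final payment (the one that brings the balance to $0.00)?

$249.45

Week 1: $1,336.88 +$25.40 interest = $1,362.28; pay $227.05 → $1,135.23
Week 2: $1,135.23 +$21.57 interest = $1,156.80; pay $231.36 → $925.44
Week 3: $925.44 +$17.58 interest = $943.02; pay $235.76 → $707.26
Week 4: $707.26 +$13.44 interest = $720.70; pay $240.23 → $480.47
Week 5: $480.47 +$9.13 interest = $489.60; pay $244.80 → $244.80
Week 6: $244.80 +$4.65 interest = $249.45; pay $249.45 → $0.00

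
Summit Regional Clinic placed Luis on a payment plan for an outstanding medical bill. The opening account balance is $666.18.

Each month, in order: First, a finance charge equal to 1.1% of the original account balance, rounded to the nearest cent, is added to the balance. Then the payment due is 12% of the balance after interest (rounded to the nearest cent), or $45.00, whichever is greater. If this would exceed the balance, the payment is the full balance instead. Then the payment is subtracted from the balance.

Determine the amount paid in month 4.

$57.41

Month 1: $666.18 +$7.33 interest = $673.51; pay $80.82 → $592.69
Month 2: $592.69 +$7.33 interest = $600.02; pay $72.00 → $528.02
Month 3: $528.02 +$7.33 interest = $535.35; pay $64.24 → $471.11
Month 4: $471.11 +$7.33 interest = $478.44; pay $57.41 → $421.03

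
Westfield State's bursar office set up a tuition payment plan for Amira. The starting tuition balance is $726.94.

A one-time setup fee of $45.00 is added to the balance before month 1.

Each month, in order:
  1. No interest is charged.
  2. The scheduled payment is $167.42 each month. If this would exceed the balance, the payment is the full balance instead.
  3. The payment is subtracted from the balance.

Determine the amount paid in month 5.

Month 1: $771.94 − $167.42 → $604.52
Month 2: $604.52 − $167.42 → $437.10
Month 3: $437.10 − $167.42 → $269.68
Month 4: $269.68 − $167.42 → $102.26
Month 5: $102.26 − $102.26 → $0.00

$102.26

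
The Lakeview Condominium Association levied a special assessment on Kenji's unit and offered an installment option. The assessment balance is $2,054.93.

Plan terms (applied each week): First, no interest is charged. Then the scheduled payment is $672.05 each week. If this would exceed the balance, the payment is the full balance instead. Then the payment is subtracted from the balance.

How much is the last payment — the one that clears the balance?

$38.78

Week 1: opening $2,054.93; payment $672.05; balance $1,382.88
Week 2: opening $1,382.88; payment $672.05; balance $710.83
Week 3: opening $710.83; payment $672.05; balance $38.78
Week 4: opening $38.78; payment $38.78; balance $0.00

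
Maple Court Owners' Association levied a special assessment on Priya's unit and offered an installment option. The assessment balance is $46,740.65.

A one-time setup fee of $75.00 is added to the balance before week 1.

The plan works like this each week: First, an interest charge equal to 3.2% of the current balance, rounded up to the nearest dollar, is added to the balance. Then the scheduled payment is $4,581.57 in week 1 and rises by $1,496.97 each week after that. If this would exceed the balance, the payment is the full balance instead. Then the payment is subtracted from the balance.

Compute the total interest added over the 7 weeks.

Week 1: opening $46,815.65; interest $1,499.00 → $48,314.65; payment $4,581.57; balance $43,733.08
Week 2: opening $43,733.08; interest $1,400.00 → $45,133.08; payment $6,078.54; balance $39,054.54
Week 3: opening $39,054.54; interest $1,250.00 → $40,304.54; payment $7,575.51; balance $32,729.03
Week 4: opening $32,729.03; interest $1,048.00 → $33,777.03; payment $9,072.48; balance $24,704.55
Week 5: opening $24,704.55; interest $791.00 → $25,495.55; payment $10,569.45; balance $14,926.10
Week 6: opening $14,926.10; interest $478.00 → $15,404.10; payment $12,066.42; balance $3,337.68
Week 7: opening $3,337.68; interest $107.00 → $3,444.68; payment $3,444.68; balance $0.00
Total interest: $1,499.00 + $1,400.00 + $1,250.00 + $1,048.00 + $791.00 + $478.00 + $107.00 = $6,573.00

$6,573.00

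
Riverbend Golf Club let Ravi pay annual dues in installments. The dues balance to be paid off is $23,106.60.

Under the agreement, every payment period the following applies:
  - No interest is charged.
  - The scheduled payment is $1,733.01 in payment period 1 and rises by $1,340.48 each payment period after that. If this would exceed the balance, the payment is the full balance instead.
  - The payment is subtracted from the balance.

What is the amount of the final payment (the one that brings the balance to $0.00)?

# | Opening | Payment | End bal
1 | $23,106.60 | $1,733.01 | $21,373.59
2 | $21,373.59 | $3,073.49 | $18,300.10
3 | $18,300.10 | $4,413.97 | $13,886.13
4 | $13,886.13 | $5,754.45 | $8,131.68
5 | $8,131.68 | $7,094.93 | $1,036.75
6 | $1,036.75 | $1,036.75 | $0.00

$1,036.75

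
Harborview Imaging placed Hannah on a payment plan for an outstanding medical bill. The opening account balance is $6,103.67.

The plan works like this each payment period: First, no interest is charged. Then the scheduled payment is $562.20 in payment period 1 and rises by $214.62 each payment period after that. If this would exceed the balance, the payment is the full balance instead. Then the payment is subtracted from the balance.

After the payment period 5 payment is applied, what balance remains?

Payment period 1: $6,103.67 − $562.20 → $5,541.47
Payment period 2: $5,541.47 − $776.82 → $4,764.65
Payment period 3: $4,764.65 − $991.44 → $3,773.21
Payment period 4: $3,773.21 − $1,206.06 → $2,567.15
Payment period 5: $2,567.15 − $1,420.68 → $1,146.47

$1,146.47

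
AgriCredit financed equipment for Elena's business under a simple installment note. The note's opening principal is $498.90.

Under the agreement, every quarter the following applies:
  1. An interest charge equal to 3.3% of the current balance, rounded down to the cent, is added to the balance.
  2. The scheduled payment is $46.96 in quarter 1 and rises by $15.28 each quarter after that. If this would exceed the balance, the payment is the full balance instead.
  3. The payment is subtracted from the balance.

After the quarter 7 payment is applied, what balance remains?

$0.00

Quarter 1: $498.90 +$16.46 interest = $515.36; pay $46.96 → $468.40
Quarter 2: $468.40 +$15.45 interest = $483.85; pay $62.24 → $421.61
Quarter 3: $421.61 +$13.91 interest = $435.52; pay $77.52 → $358.00
Quarter 4: $358.00 +$11.81 interest = $369.81; pay $92.80 → $277.01
Quarter 5: $277.01 +$9.14 interest = $286.15; pay $108.08 → $178.07
Quarter 6: $178.07 +$5.87 interest = $183.94; pay $123.36 → $60.58
Quarter 7: $60.58 +$1.99 interest = $62.57; pay $62.57 → $0.00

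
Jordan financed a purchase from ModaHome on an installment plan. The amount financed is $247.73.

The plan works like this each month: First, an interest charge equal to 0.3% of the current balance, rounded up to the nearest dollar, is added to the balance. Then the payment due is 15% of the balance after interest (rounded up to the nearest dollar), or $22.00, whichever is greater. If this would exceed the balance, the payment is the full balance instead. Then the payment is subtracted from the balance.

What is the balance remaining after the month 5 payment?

Month 1: $247.73 +$1.00 interest = $248.73; pay $38.00 → $210.73
Month 2: $210.73 +$1.00 interest = $211.73; pay $32.00 → $179.73
Month 3: $179.73 +$1.00 interest = $180.73; pay $28.00 → $152.73
Month 4: $152.73 +$1.00 interest = $153.73; pay $24.00 → $129.73
Month 5: $129.73 +$1.00 interest = $130.73; pay $22.00 → $108.73

$108.73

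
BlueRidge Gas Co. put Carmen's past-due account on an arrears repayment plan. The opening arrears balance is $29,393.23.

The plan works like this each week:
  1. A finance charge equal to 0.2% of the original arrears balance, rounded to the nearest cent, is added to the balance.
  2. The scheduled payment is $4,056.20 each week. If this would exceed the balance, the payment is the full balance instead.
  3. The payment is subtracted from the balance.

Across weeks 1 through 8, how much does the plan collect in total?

# | Opening | Interest | Payment | End bal
1 | $29,393.23 | $58.79 | $4,056.20 | $25,395.82
2 | $25,395.82 | $58.79 | $4,056.20 | $21,398.41
3 | $21,398.41 | $58.79 | $4,056.20 | $17,401.00
4 | $17,401.00 | $58.79 | $4,056.20 | $13,403.59
5 | $13,403.59 | $58.79 | $4,056.20 | $9,406.18
6 | $9,406.18 | $58.79 | $4,056.20 | $5,408.77
7 | $5,408.77 | $58.79 | $4,056.20 | $1,411.36
8 | $1,411.36 | $58.79 | $1,470.15 | $0.00
Total paid: $29,863.55

$29,863.55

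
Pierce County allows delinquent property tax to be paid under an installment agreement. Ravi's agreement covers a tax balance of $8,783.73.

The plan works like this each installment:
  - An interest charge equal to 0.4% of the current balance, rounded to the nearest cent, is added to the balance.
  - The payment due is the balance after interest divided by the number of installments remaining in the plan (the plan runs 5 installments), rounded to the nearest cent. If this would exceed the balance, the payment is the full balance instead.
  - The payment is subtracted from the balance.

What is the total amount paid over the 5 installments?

Installment 1: $8,783.73 +$35.13 interest = $8,818.86; pay $1,763.77 → $7,055.09
Installment 2: $7,055.09 +$28.22 interest = $7,083.31; pay $1,770.83 → $5,312.48
Installment 3: $5,312.48 +$21.25 interest = $5,333.73; pay $1,777.91 → $3,555.82
Installment 4: $3,555.82 +$14.22 interest = $3,570.04; pay $1,785.02 → $1,785.02
Installment 5: $1,785.02 +$7.14 interest = $1,792.16; pay $1,792.16 → $0.00
Total paid: $8,889.69

$8,889.69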